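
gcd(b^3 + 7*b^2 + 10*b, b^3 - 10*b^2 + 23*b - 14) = 1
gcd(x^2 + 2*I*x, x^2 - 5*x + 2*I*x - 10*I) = x + 2*I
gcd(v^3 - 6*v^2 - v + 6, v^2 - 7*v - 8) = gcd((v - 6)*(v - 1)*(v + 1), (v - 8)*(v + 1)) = v + 1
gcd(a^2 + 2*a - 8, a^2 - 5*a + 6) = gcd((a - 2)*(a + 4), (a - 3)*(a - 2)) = a - 2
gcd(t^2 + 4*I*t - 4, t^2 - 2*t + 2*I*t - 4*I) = t + 2*I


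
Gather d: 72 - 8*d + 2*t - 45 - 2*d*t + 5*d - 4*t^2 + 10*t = d*(-2*t - 3) - 4*t^2 + 12*t + 27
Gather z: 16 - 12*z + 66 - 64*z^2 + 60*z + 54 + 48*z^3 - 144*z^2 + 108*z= 48*z^3 - 208*z^2 + 156*z + 136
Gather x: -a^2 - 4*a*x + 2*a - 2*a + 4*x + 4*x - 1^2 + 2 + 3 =-a^2 + x*(8 - 4*a) + 4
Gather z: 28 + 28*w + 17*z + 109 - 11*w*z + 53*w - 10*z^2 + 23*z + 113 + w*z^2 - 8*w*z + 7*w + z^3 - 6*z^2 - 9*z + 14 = 88*w + z^3 + z^2*(w - 16) + z*(31 - 19*w) + 264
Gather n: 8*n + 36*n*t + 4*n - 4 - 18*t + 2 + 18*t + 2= n*(36*t + 12)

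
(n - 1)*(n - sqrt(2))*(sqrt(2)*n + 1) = sqrt(2)*n^3 - sqrt(2)*n^2 - n^2 - sqrt(2)*n + n + sqrt(2)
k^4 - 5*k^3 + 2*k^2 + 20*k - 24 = (k - 3)*(k - 2)^2*(k + 2)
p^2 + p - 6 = (p - 2)*(p + 3)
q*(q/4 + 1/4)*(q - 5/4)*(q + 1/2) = q^4/4 + q^3/16 - 11*q^2/32 - 5*q/32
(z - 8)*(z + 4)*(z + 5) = z^3 + z^2 - 52*z - 160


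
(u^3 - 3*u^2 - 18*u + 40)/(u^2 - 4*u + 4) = (u^2 - u - 20)/(u - 2)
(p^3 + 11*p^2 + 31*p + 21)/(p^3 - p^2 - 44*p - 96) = (p^2 + 8*p + 7)/(p^2 - 4*p - 32)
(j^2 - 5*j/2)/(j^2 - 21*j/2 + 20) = j/(j - 8)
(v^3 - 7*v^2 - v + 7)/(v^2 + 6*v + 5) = (v^2 - 8*v + 7)/(v + 5)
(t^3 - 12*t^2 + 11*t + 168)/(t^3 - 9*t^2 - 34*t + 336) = (t + 3)/(t + 6)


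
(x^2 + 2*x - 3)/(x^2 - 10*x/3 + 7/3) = 3*(x + 3)/(3*x - 7)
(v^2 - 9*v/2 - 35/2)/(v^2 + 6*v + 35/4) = 2*(v - 7)/(2*v + 7)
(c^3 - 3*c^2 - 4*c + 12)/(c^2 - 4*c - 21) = (-c^3 + 3*c^2 + 4*c - 12)/(-c^2 + 4*c + 21)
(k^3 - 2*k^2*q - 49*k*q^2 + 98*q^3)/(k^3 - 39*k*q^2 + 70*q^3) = (-k + 7*q)/(-k + 5*q)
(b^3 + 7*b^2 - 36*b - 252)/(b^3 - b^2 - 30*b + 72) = (b^2 + b - 42)/(b^2 - 7*b + 12)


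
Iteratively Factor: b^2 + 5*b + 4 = (b + 1)*(b + 4)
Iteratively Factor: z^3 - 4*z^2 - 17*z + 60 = (z - 3)*(z^2 - z - 20) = (z - 5)*(z - 3)*(z + 4)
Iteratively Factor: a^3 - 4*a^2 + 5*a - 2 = (a - 2)*(a^2 - 2*a + 1) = (a - 2)*(a - 1)*(a - 1)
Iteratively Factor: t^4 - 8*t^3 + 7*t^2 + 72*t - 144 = (t - 4)*(t^3 - 4*t^2 - 9*t + 36) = (t - 4)*(t - 3)*(t^2 - t - 12) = (t - 4)^2*(t - 3)*(t + 3)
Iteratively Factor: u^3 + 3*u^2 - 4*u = (u)*(u^2 + 3*u - 4) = u*(u + 4)*(u - 1)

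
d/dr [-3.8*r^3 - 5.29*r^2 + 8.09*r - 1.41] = -11.4*r^2 - 10.58*r + 8.09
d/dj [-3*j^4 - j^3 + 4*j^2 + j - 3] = -12*j^3 - 3*j^2 + 8*j + 1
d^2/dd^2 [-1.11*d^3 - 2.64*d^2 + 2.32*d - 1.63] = -6.66*d - 5.28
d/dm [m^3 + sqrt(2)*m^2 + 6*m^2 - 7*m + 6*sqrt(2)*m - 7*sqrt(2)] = 3*m^2 + 2*sqrt(2)*m + 12*m - 7 + 6*sqrt(2)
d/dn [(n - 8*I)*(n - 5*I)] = 2*n - 13*I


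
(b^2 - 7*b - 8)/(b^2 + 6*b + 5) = (b - 8)/(b + 5)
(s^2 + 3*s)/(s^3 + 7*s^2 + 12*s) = 1/(s + 4)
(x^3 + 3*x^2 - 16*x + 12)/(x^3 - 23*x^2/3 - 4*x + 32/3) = 3*(x^2 + 4*x - 12)/(3*x^2 - 20*x - 32)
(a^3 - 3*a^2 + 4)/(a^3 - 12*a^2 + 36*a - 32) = (a + 1)/(a - 8)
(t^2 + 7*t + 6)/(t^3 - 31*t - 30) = (t + 6)/(t^2 - t - 30)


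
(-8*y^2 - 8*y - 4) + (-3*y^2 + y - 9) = -11*y^2 - 7*y - 13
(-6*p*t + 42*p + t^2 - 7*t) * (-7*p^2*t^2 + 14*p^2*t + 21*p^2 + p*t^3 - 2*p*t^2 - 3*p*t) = 42*p^3*t^3 - 378*p^3*t^2 + 462*p^3*t + 882*p^3 - 13*p^2*t^4 + 117*p^2*t^3 - 143*p^2*t^2 - 273*p^2*t + p*t^5 - 9*p*t^4 + 11*p*t^3 + 21*p*t^2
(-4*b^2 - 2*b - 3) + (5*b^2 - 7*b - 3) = b^2 - 9*b - 6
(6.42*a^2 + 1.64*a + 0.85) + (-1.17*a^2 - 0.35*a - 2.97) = 5.25*a^2 + 1.29*a - 2.12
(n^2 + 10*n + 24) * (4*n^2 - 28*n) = 4*n^4 + 12*n^3 - 184*n^2 - 672*n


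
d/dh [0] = 0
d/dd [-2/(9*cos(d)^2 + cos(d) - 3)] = -2*(18*cos(d) + 1)*sin(d)/(9*cos(d)^2 + cos(d) - 3)^2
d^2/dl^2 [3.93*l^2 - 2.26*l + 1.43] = 7.86000000000000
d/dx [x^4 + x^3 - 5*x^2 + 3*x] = 4*x^3 + 3*x^2 - 10*x + 3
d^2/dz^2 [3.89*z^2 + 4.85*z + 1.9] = 7.78000000000000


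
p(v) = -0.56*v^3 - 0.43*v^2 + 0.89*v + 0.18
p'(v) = -1.68*v^2 - 0.86*v + 0.89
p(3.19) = -19.54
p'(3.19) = -18.95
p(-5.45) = 73.21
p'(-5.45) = -44.32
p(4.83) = -68.65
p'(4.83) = -42.46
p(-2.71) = 5.76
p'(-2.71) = -9.12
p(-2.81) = 6.71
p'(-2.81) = -9.96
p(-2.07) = 1.46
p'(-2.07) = -4.53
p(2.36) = -7.48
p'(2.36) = -10.50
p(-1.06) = -0.58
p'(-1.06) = -0.09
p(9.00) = -434.88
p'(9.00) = -142.93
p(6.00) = -130.92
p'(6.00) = -64.75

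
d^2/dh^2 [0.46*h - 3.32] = 0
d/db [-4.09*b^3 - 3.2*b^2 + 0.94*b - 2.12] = -12.27*b^2 - 6.4*b + 0.94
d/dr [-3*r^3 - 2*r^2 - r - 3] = -9*r^2 - 4*r - 1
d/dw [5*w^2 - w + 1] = 10*w - 1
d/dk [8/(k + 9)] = -8/(k + 9)^2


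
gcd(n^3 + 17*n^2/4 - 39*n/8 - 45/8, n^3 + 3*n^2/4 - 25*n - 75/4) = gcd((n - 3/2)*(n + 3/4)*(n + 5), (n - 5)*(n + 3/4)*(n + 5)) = n^2 + 23*n/4 + 15/4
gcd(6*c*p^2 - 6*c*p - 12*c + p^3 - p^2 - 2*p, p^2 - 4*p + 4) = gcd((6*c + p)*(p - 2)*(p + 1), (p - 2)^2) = p - 2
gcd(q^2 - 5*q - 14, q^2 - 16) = 1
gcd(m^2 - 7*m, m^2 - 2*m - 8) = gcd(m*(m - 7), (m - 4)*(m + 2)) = 1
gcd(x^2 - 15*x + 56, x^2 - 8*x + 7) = x - 7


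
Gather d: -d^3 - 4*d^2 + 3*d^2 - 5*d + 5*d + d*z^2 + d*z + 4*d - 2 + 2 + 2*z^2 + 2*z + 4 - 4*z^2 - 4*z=-d^3 - d^2 + d*(z^2 + z + 4) - 2*z^2 - 2*z + 4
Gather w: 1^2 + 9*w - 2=9*w - 1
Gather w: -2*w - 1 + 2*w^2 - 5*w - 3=2*w^2 - 7*w - 4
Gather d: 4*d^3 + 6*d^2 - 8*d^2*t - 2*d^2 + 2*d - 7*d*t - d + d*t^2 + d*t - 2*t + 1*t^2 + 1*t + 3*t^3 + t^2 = 4*d^3 + d^2*(4 - 8*t) + d*(t^2 - 6*t + 1) + 3*t^3 + 2*t^2 - t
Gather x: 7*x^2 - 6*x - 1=7*x^2 - 6*x - 1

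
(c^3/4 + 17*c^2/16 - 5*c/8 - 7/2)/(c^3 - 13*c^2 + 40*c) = (4*c^3 + 17*c^2 - 10*c - 56)/(16*c*(c^2 - 13*c + 40))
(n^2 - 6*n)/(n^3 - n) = (n - 6)/(n^2 - 1)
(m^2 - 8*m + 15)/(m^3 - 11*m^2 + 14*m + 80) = (m - 3)/(m^2 - 6*m - 16)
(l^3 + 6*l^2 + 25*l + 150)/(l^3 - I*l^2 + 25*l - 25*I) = (l + 6)/(l - I)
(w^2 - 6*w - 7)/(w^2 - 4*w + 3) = (w^2 - 6*w - 7)/(w^2 - 4*w + 3)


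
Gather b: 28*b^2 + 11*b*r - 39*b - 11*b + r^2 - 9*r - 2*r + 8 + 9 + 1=28*b^2 + b*(11*r - 50) + r^2 - 11*r + 18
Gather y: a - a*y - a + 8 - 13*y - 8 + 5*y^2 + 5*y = 5*y^2 + y*(-a - 8)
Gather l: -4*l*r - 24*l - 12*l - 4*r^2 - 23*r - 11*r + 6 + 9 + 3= l*(-4*r - 36) - 4*r^2 - 34*r + 18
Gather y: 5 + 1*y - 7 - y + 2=0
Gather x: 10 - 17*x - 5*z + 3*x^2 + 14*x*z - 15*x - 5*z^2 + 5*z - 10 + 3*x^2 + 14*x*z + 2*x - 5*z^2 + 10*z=6*x^2 + x*(28*z - 30) - 10*z^2 + 10*z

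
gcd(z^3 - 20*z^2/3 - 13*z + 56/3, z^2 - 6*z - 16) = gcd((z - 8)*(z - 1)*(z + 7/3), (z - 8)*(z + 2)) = z - 8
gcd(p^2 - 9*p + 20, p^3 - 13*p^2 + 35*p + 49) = 1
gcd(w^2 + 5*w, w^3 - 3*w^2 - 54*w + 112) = 1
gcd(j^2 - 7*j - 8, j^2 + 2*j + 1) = j + 1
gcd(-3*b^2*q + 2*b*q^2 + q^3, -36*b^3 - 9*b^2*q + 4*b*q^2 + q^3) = 3*b + q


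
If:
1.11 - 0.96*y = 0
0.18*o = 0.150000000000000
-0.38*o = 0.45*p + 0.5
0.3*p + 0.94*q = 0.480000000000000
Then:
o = 0.83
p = -1.81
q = 1.09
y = 1.16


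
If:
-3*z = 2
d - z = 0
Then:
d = -2/3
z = -2/3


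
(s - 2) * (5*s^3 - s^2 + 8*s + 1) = 5*s^4 - 11*s^3 + 10*s^2 - 15*s - 2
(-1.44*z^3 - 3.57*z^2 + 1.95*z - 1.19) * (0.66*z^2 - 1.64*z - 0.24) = -0.9504*z^5 + 0.00539999999999985*z^4 + 7.4874*z^3 - 3.1266*z^2 + 1.4836*z + 0.2856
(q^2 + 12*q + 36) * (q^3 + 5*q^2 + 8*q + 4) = q^5 + 17*q^4 + 104*q^3 + 280*q^2 + 336*q + 144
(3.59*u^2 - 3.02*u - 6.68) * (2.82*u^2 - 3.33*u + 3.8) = 10.1238*u^4 - 20.4711*u^3 + 4.861*u^2 + 10.7684*u - 25.384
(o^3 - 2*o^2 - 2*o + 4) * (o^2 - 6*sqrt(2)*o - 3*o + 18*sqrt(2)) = o^5 - 6*sqrt(2)*o^4 - 5*o^4 + 4*o^3 + 30*sqrt(2)*o^3 - 24*sqrt(2)*o^2 + 10*o^2 - 60*sqrt(2)*o - 12*o + 72*sqrt(2)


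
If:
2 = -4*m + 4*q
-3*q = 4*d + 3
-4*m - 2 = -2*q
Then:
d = -3/4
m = -1/2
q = 0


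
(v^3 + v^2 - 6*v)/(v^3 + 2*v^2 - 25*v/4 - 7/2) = 4*v*(v + 3)/(4*v^2 + 16*v + 7)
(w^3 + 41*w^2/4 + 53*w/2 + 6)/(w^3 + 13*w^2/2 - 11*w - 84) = (4*w + 1)/(2*(2*w - 7))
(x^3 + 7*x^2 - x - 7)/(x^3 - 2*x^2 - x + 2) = (x + 7)/(x - 2)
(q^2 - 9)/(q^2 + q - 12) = (q + 3)/(q + 4)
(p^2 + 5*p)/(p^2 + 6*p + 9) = p*(p + 5)/(p^2 + 6*p + 9)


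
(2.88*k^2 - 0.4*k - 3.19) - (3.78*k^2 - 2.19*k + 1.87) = -0.9*k^2 + 1.79*k - 5.06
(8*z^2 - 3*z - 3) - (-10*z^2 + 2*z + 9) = 18*z^2 - 5*z - 12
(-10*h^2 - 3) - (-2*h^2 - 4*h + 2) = -8*h^2 + 4*h - 5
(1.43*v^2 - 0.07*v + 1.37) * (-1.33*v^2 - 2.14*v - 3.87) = -1.9019*v^4 - 2.9671*v^3 - 7.2064*v^2 - 2.6609*v - 5.3019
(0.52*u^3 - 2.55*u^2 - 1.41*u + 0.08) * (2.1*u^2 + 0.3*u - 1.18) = 1.092*u^5 - 5.199*u^4 - 4.3396*u^3 + 2.754*u^2 + 1.6878*u - 0.0944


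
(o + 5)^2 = o^2 + 10*o + 25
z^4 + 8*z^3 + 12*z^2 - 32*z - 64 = (z - 2)*(z + 2)*(z + 4)^2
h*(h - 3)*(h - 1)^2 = h^4 - 5*h^3 + 7*h^2 - 3*h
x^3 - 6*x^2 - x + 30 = (x - 5)*(x - 3)*(x + 2)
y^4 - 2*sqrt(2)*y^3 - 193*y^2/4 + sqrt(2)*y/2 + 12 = (y - 1/2)*(y + 1/2)*(y - 6*sqrt(2))*(y + 4*sqrt(2))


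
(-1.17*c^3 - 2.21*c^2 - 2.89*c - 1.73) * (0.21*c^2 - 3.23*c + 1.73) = -0.2457*c^5 + 3.315*c^4 + 4.5073*c^3 + 5.1481*c^2 + 0.588200000000001*c - 2.9929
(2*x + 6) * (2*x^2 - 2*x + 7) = 4*x^3 + 8*x^2 + 2*x + 42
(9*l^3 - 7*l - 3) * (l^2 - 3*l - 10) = 9*l^5 - 27*l^4 - 97*l^3 + 18*l^2 + 79*l + 30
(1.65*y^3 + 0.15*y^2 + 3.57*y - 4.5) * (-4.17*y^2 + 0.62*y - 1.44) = -6.8805*y^5 + 0.3975*y^4 - 17.1699*y^3 + 20.7624*y^2 - 7.9308*y + 6.48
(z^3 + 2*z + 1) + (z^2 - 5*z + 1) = z^3 + z^2 - 3*z + 2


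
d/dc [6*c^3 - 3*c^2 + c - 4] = 18*c^2 - 6*c + 1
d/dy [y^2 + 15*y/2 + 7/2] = 2*y + 15/2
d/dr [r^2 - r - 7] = 2*r - 1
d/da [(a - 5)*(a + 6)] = 2*a + 1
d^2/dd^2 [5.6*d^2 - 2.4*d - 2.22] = 11.2000000000000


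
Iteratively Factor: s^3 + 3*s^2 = (s + 3)*(s^2) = s*(s + 3)*(s)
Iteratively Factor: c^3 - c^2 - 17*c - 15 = (c + 3)*(c^2 - 4*c - 5) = (c + 1)*(c + 3)*(c - 5)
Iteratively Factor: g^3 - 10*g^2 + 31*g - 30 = (g - 2)*(g^2 - 8*g + 15) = (g - 5)*(g - 2)*(g - 3)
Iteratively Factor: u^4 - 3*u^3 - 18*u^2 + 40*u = (u - 5)*(u^3 + 2*u^2 - 8*u) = (u - 5)*(u - 2)*(u^2 + 4*u) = (u - 5)*(u - 2)*(u + 4)*(u)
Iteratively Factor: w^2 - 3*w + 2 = (w - 1)*(w - 2)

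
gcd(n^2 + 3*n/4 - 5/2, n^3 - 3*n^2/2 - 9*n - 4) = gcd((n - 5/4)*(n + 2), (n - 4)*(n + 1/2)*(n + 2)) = n + 2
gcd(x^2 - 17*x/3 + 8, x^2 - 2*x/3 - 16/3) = x - 8/3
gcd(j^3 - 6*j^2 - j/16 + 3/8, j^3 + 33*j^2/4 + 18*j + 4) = j + 1/4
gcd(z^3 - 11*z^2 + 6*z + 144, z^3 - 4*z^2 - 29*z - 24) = z^2 - 5*z - 24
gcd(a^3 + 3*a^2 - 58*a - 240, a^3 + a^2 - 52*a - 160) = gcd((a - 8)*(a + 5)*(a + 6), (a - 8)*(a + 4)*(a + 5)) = a^2 - 3*a - 40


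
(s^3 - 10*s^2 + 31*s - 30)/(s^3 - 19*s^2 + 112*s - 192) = (s^2 - 7*s + 10)/(s^2 - 16*s + 64)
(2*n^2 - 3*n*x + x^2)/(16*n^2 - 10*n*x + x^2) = (-n + x)/(-8*n + x)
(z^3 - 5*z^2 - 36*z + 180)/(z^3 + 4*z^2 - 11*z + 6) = (z^2 - 11*z + 30)/(z^2 - 2*z + 1)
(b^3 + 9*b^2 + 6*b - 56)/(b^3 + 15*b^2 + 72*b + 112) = (b - 2)/(b + 4)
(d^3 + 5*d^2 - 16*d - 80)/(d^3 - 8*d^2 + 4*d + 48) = (d^2 + 9*d + 20)/(d^2 - 4*d - 12)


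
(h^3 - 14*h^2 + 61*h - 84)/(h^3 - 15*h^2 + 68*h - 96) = (h - 7)/(h - 8)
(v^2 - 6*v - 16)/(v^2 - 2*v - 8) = (v - 8)/(v - 4)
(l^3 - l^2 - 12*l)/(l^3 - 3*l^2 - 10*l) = (-l^2 + l + 12)/(-l^2 + 3*l + 10)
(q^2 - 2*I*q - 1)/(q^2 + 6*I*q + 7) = (q - I)/(q + 7*I)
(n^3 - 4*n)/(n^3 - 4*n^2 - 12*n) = (n - 2)/(n - 6)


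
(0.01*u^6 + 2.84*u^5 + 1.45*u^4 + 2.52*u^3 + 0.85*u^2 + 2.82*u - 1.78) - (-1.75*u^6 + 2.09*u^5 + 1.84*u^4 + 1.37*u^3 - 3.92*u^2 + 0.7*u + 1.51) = 1.76*u^6 + 0.75*u^5 - 0.39*u^4 + 1.15*u^3 + 4.77*u^2 + 2.12*u - 3.29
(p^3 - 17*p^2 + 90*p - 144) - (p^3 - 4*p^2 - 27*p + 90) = -13*p^2 + 117*p - 234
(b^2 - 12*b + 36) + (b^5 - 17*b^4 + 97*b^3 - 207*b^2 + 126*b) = b^5 - 17*b^4 + 97*b^3 - 206*b^2 + 114*b + 36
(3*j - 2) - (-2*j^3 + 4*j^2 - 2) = 2*j^3 - 4*j^2 + 3*j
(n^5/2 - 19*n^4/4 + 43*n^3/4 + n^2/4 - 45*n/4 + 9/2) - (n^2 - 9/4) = n^5/2 - 19*n^4/4 + 43*n^3/4 - 3*n^2/4 - 45*n/4 + 27/4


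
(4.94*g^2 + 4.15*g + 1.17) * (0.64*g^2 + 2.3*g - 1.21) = 3.1616*g^4 + 14.018*g^3 + 4.3164*g^2 - 2.3305*g - 1.4157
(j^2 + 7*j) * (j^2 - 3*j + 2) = j^4 + 4*j^3 - 19*j^2 + 14*j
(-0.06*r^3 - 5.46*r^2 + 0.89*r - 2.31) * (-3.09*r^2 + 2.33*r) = 0.1854*r^5 + 16.7316*r^4 - 15.4719*r^3 + 9.2116*r^2 - 5.3823*r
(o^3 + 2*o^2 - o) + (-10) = o^3 + 2*o^2 - o - 10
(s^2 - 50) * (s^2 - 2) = s^4 - 52*s^2 + 100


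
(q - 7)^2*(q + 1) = q^3 - 13*q^2 + 35*q + 49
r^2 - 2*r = r*(r - 2)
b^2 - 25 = (b - 5)*(b + 5)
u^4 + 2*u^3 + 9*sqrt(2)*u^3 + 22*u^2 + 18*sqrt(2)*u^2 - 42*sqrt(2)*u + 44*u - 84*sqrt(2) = (u + 2)*(u - sqrt(2))*(u + 3*sqrt(2))*(u + 7*sqrt(2))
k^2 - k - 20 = (k - 5)*(k + 4)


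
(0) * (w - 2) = 0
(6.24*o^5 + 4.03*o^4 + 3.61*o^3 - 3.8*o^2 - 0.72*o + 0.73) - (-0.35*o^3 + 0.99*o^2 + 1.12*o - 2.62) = 6.24*o^5 + 4.03*o^4 + 3.96*o^3 - 4.79*o^2 - 1.84*o + 3.35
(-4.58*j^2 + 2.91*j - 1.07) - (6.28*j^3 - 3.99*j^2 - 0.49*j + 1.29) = -6.28*j^3 - 0.59*j^2 + 3.4*j - 2.36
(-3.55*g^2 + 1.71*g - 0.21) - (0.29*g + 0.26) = -3.55*g^2 + 1.42*g - 0.47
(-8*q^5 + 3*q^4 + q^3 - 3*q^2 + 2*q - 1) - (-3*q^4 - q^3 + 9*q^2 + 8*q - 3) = -8*q^5 + 6*q^4 + 2*q^3 - 12*q^2 - 6*q + 2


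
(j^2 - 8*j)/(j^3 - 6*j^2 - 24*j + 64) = j/(j^2 + 2*j - 8)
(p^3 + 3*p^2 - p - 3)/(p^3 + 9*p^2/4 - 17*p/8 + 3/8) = 8*(p^2 - 1)/(8*p^2 - 6*p + 1)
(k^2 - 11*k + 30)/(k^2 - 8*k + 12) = (k - 5)/(k - 2)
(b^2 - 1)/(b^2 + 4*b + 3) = (b - 1)/(b + 3)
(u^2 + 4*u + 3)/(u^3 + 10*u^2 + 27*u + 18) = 1/(u + 6)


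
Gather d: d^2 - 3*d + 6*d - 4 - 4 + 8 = d^2 + 3*d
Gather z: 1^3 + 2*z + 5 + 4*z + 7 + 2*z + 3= 8*z + 16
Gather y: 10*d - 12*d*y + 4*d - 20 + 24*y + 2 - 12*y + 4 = 14*d + y*(12 - 12*d) - 14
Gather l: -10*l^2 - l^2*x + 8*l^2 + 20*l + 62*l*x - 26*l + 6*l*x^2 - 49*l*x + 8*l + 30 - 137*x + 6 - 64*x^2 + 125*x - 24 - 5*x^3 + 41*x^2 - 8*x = l^2*(-x - 2) + l*(6*x^2 + 13*x + 2) - 5*x^3 - 23*x^2 - 20*x + 12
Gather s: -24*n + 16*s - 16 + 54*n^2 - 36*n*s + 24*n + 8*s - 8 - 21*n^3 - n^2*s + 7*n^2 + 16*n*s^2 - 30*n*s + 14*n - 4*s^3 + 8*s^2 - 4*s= -21*n^3 + 61*n^2 + 14*n - 4*s^3 + s^2*(16*n + 8) + s*(-n^2 - 66*n + 20) - 24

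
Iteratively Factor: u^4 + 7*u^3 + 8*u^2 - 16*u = (u - 1)*(u^3 + 8*u^2 + 16*u) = (u - 1)*(u + 4)*(u^2 + 4*u) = u*(u - 1)*(u + 4)*(u + 4)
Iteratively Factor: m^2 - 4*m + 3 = (m - 3)*(m - 1)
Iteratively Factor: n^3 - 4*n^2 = (n - 4)*(n^2) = n*(n - 4)*(n)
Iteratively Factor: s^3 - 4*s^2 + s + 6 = (s - 3)*(s^2 - s - 2) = (s - 3)*(s - 2)*(s + 1)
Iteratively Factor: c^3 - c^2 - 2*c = (c + 1)*(c^2 - 2*c) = (c - 2)*(c + 1)*(c)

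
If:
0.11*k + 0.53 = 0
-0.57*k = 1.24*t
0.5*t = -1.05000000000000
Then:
No Solution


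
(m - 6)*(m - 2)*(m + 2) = m^3 - 6*m^2 - 4*m + 24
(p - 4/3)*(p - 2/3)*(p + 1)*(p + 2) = p^4 + p^3 - 28*p^2/9 - 4*p/3 + 16/9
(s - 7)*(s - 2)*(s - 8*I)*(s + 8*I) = s^4 - 9*s^3 + 78*s^2 - 576*s + 896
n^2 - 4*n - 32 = (n - 8)*(n + 4)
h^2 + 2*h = h*(h + 2)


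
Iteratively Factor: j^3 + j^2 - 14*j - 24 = (j + 2)*(j^2 - j - 12) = (j + 2)*(j + 3)*(j - 4)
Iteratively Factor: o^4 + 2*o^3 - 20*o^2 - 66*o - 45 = (o + 3)*(o^3 - o^2 - 17*o - 15) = (o + 3)^2*(o^2 - 4*o - 5) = (o + 1)*(o + 3)^2*(o - 5)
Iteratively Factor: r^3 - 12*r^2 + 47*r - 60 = (r - 5)*(r^2 - 7*r + 12) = (r - 5)*(r - 3)*(r - 4)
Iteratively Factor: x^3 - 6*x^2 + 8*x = (x - 2)*(x^2 - 4*x) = (x - 4)*(x - 2)*(x)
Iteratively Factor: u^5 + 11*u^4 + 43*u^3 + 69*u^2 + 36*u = (u + 1)*(u^4 + 10*u^3 + 33*u^2 + 36*u) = (u + 1)*(u + 3)*(u^3 + 7*u^2 + 12*u) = (u + 1)*(u + 3)*(u + 4)*(u^2 + 3*u) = u*(u + 1)*(u + 3)*(u + 4)*(u + 3)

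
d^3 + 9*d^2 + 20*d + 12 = (d + 1)*(d + 2)*(d + 6)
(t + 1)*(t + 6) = t^2 + 7*t + 6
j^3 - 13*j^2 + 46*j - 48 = (j - 8)*(j - 3)*(j - 2)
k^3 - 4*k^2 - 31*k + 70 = (k - 7)*(k - 2)*(k + 5)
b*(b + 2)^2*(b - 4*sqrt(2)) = b^4 - 4*sqrt(2)*b^3 + 4*b^3 - 16*sqrt(2)*b^2 + 4*b^2 - 16*sqrt(2)*b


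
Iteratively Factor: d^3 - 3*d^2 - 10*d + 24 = (d - 4)*(d^2 + d - 6) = (d - 4)*(d - 2)*(d + 3)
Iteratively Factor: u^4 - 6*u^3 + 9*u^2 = (u - 3)*(u^3 - 3*u^2) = u*(u - 3)*(u^2 - 3*u) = u^2*(u - 3)*(u - 3)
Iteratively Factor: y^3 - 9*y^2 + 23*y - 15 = (y - 3)*(y^2 - 6*y + 5) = (y - 3)*(y - 1)*(y - 5)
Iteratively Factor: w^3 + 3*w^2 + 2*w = (w + 2)*(w^2 + w) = (w + 1)*(w + 2)*(w)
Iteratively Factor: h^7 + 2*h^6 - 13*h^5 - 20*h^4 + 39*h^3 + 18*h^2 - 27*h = (h + 3)*(h^6 - h^5 - 10*h^4 + 10*h^3 + 9*h^2 - 9*h) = (h - 3)*(h + 3)*(h^5 + 2*h^4 - 4*h^3 - 2*h^2 + 3*h) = (h - 3)*(h - 1)*(h + 3)*(h^4 + 3*h^3 - h^2 - 3*h) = h*(h - 3)*(h - 1)*(h + 3)*(h^3 + 3*h^2 - h - 3) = h*(h - 3)*(h - 1)^2*(h + 3)*(h^2 + 4*h + 3) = h*(h - 3)*(h - 1)^2*(h + 3)^2*(h + 1)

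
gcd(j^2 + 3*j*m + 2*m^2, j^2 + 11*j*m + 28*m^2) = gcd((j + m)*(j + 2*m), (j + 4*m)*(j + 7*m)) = 1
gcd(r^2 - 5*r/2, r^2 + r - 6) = 1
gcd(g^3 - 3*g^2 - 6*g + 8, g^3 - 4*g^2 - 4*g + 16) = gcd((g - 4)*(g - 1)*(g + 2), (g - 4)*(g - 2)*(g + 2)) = g^2 - 2*g - 8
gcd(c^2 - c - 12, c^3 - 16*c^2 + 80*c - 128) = c - 4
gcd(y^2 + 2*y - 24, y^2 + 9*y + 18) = y + 6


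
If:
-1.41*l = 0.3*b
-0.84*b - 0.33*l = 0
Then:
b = 0.00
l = 0.00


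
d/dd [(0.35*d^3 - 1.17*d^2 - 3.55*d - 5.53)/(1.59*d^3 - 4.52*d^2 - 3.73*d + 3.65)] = (-2.22044604925031e-16*d^5 + 0.278300000000002*d^4 + 8.678*d^3 + 18.5287*d^2 - 58.5322*d - 33.5844)/(2.5281*d^6 - 14.3736*d^5 + 8.569*d^4 + 45.3262*d^3 - 19.0831*d^2 - 27.229*d + 13.3225)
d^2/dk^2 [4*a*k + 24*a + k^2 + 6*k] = 2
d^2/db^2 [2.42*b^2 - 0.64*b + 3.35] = 4.84000000000000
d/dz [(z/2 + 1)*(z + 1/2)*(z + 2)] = 3*(z/2 + 1)*(z + 1)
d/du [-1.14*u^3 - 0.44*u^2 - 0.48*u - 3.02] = -3.42*u^2 - 0.88*u - 0.48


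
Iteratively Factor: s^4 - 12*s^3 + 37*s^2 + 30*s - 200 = (s - 4)*(s^3 - 8*s^2 + 5*s + 50) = (s - 4)*(s + 2)*(s^2 - 10*s + 25) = (s - 5)*(s - 4)*(s + 2)*(s - 5)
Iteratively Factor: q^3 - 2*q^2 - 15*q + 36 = (q - 3)*(q^2 + q - 12) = (q - 3)*(q + 4)*(q - 3)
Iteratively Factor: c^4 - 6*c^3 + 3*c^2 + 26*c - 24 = (c + 2)*(c^3 - 8*c^2 + 19*c - 12) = (c - 3)*(c + 2)*(c^2 - 5*c + 4) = (c - 3)*(c - 1)*(c + 2)*(c - 4)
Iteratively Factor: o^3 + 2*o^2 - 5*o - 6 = (o - 2)*(o^2 + 4*o + 3) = (o - 2)*(o + 3)*(o + 1)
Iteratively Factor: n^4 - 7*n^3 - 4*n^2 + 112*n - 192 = (n + 4)*(n^3 - 11*n^2 + 40*n - 48) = (n - 4)*(n + 4)*(n^2 - 7*n + 12) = (n - 4)*(n - 3)*(n + 4)*(n - 4)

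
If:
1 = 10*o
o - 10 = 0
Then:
No Solution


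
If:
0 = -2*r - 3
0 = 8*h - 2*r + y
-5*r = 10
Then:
No Solution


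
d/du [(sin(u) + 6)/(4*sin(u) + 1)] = -23*cos(u)/(4*sin(u) + 1)^2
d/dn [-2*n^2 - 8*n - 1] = -4*n - 8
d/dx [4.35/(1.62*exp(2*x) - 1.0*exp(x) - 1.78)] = (4.35 - 14.094*exp(x))*exp(x)/(-1.62*exp(2*x) + 1.0*exp(x) + 1.78)^2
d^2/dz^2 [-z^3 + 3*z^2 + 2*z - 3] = 6 - 6*z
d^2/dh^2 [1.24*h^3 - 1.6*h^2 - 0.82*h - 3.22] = 7.44*h - 3.2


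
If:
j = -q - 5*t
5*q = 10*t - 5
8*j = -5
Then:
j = -5/8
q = -15/28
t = 13/56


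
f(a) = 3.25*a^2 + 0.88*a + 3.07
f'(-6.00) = -38.12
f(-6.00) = 114.79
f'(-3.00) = -18.62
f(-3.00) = 29.68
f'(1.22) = 8.81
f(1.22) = 8.98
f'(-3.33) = -20.76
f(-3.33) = 36.18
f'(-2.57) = -15.82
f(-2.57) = 22.27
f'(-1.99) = -12.06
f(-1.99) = 14.19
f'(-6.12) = -38.90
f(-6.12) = 119.41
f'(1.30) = 9.33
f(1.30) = 9.71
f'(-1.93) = -11.66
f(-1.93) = 13.48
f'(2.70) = 18.43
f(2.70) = 29.14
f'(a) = 6.5*a + 0.88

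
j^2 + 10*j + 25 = (j + 5)^2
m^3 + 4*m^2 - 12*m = m*(m - 2)*(m + 6)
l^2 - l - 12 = (l - 4)*(l + 3)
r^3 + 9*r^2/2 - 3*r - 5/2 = (r - 1)*(r + 1/2)*(r + 5)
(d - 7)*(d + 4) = d^2 - 3*d - 28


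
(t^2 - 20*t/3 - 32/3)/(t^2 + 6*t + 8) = (3*t^2 - 20*t - 32)/(3*(t^2 + 6*t + 8))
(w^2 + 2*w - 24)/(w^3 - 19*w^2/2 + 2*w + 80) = 2*(w + 6)/(2*w^2 - 11*w - 40)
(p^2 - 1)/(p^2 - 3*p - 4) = (p - 1)/(p - 4)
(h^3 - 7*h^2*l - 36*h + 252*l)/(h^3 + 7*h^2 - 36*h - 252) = (h - 7*l)/(h + 7)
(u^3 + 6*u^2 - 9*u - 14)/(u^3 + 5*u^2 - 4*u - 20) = (u^2 + 8*u + 7)/(u^2 + 7*u + 10)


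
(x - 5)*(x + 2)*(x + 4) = x^3 + x^2 - 22*x - 40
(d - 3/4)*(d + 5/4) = d^2 + d/2 - 15/16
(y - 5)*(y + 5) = y^2 - 25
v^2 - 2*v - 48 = (v - 8)*(v + 6)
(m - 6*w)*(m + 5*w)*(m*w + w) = m^3*w - m^2*w^2 + m^2*w - 30*m*w^3 - m*w^2 - 30*w^3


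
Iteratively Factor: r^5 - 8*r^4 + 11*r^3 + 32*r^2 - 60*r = (r - 2)*(r^4 - 6*r^3 - r^2 + 30*r) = r*(r - 2)*(r^3 - 6*r^2 - r + 30) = r*(r - 3)*(r - 2)*(r^2 - 3*r - 10) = r*(r - 3)*(r - 2)*(r + 2)*(r - 5)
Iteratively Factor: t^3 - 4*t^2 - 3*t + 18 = (t + 2)*(t^2 - 6*t + 9) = (t - 3)*(t + 2)*(t - 3)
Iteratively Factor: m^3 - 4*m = (m)*(m^2 - 4) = m*(m - 2)*(m + 2)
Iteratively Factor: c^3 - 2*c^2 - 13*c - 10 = (c - 5)*(c^2 + 3*c + 2) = (c - 5)*(c + 1)*(c + 2)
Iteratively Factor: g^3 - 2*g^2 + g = (g - 1)*(g^2 - g) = g*(g - 1)*(g - 1)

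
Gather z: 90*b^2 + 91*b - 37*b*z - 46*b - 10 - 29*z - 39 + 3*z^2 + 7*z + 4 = 90*b^2 + 45*b + 3*z^2 + z*(-37*b - 22) - 45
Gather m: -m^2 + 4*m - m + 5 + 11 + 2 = -m^2 + 3*m + 18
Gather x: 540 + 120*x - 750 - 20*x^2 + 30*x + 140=-20*x^2 + 150*x - 70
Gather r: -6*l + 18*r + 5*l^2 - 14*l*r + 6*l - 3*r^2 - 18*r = 5*l^2 - 14*l*r - 3*r^2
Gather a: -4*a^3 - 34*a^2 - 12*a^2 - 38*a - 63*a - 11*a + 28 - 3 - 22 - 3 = -4*a^3 - 46*a^2 - 112*a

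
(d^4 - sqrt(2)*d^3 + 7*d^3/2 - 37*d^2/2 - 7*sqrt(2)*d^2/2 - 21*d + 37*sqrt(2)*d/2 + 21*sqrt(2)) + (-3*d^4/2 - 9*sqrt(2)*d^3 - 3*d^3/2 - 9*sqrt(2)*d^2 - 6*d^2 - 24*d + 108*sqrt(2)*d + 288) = -d^4/2 - 10*sqrt(2)*d^3 + 2*d^3 - 49*d^2/2 - 25*sqrt(2)*d^2/2 - 45*d + 253*sqrt(2)*d/2 + 21*sqrt(2) + 288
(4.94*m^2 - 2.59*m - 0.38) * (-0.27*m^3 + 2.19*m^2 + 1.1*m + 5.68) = -1.3338*m^5 + 11.5179*m^4 - 0.135499999999999*m^3 + 24.378*m^2 - 15.1292*m - 2.1584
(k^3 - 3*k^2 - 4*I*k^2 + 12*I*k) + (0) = k^3 - 3*k^2 - 4*I*k^2 + 12*I*k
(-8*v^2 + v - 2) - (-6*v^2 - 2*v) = -2*v^2 + 3*v - 2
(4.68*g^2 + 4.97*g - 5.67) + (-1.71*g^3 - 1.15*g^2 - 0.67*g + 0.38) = -1.71*g^3 + 3.53*g^2 + 4.3*g - 5.29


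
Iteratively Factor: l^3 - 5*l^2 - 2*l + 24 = (l - 3)*(l^2 - 2*l - 8) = (l - 4)*(l - 3)*(l + 2)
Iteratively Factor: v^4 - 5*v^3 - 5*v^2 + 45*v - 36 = (v - 4)*(v^3 - v^2 - 9*v + 9) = (v - 4)*(v + 3)*(v^2 - 4*v + 3) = (v - 4)*(v - 3)*(v + 3)*(v - 1)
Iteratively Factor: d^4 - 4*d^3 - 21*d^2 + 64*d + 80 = (d - 4)*(d^3 - 21*d - 20) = (d - 4)*(d + 1)*(d^2 - d - 20) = (d - 4)*(d + 1)*(d + 4)*(d - 5)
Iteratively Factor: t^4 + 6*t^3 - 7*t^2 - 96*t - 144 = (t + 3)*(t^3 + 3*t^2 - 16*t - 48) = (t + 3)^2*(t^2 - 16) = (t + 3)^2*(t + 4)*(t - 4)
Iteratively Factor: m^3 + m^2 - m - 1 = (m + 1)*(m^2 - 1) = (m + 1)^2*(m - 1)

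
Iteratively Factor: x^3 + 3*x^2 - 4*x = (x + 4)*(x^2 - x) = (x - 1)*(x + 4)*(x)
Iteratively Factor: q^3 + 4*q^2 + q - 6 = (q + 3)*(q^2 + q - 2) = (q + 2)*(q + 3)*(q - 1)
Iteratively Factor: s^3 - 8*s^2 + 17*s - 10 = (s - 1)*(s^2 - 7*s + 10) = (s - 2)*(s - 1)*(s - 5)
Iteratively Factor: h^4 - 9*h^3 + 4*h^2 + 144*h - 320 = (h - 5)*(h^3 - 4*h^2 - 16*h + 64) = (h - 5)*(h + 4)*(h^2 - 8*h + 16) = (h - 5)*(h - 4)*(h + 4)*(h - 4)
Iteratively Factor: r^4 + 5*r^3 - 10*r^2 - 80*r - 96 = (r - 4)*(r^3 + 9*r^2 + 26*r + 24) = (r - 4)*(r + 3)*(r^2 + 6*r + 8) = (r - 4)*(r + 3)*(r + 4)*(r + 2)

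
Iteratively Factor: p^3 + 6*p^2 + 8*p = (p)*(p^2 + 6*p + 8) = p*(p + 2)*(p + 4)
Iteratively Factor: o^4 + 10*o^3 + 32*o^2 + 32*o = (o + 2)*(o^3 + 8*o^2 + 16*o) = (o + 2)*(o + 4)*(o^2 + 4*o) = (o + 2)*(o + 4)^2*(o)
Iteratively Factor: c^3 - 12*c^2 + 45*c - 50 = (c - 2)*(c^2 - 10*c + 25) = (c - 5)*(c - 2)*(c - 5)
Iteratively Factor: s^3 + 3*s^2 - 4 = (s + 2)*(s^2 + s - 2) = (s - 1)*(s + 2)*(s + 2)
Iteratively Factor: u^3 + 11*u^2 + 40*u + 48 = (u + 4)*(u^2 + 7*u + 12) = (u + 3)*(u + 4)*(u + 4)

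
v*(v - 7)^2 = v^3 - 14*v^2 + 49*v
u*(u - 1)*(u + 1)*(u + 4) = u^4 + 4*u^3 - u^2 - 4*u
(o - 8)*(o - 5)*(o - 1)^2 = o^4 - 15*o^3 + 67*o^2 - 93*o + 40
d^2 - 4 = (d - 2)*(d + 2)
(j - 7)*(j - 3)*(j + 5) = j^3 - 5*j^2 - 29*j + 105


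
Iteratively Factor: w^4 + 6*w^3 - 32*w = (w + 4)*(w^3 + 2*w^2 - 8*w) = (w + 4)^2*(w^2 - 2*w) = w*(w + 4)^2*(w - 2)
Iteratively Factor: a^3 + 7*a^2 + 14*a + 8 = (a + 4)*(a^2 + 3*a + 2) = (a + 1)*(a + 4)*(a + 2)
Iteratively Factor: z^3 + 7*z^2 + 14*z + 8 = (z + 1)*(z^2 + 6*z + 8) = (z + 1)*(z + 2)*(z + 4)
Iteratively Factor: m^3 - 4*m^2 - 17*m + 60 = (m - 5)*(m^2 + m - 12) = (m - 5)*(m + 4)*(m - 3)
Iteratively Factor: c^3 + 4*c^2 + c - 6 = (c + 3)*(c^2 + c - 2) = (c - 1)*(c + 3)*(c + 2)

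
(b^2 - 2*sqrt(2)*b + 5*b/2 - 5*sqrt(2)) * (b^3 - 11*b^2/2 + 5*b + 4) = b^5 - 3*b^4 - 2*sqrt(2)*b^4 - 35*b^3/4 + 6*sqrt(2)*b^3 + 33*b^2/2 + 35*sqrt(2)*b^2/2 - 33*sqrt(2)*b + 10*b - 20*sqrt(2)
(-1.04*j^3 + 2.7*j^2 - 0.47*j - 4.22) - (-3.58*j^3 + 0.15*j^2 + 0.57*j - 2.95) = 2.54*j^3 + 2.55*j^2 - 1.04*j - 1.27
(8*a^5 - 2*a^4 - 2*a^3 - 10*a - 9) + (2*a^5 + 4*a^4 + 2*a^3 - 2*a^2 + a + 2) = 10*a^5 + 2*a^4 - 2*a^2 - 9*a - 7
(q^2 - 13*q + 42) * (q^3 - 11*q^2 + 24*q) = q^5 - 24*q^4 + 209*q^3 - 774*q^2 + 1008*q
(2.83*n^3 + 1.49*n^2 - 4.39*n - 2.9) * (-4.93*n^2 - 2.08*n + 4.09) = -13.9519*n^5 - 13.2321*n^4 + 30.1182*n^3 + 29.5223*n^2 - 11.9231*n - 11.861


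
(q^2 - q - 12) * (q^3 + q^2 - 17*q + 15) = q^5 - 30*q^3 + 20*q^2 + 189*q - 180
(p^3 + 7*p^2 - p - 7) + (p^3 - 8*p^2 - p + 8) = 2*p^3 - p^2 - 2*p + 1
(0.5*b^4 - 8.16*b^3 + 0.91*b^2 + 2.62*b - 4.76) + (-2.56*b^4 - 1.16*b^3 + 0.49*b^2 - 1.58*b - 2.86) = -2.06*b^4 - 9.32*b^3 + 1.4*b^2 + 1.04*b - 7.62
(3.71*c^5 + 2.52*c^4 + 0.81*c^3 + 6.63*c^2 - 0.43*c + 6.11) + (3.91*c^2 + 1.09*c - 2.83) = 3.71*c^5 + 2.52*c^4 + 0.81*c^3 + 10.54*c^2 + 0.66*c + 3.28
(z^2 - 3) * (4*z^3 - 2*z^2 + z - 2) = 4*z^5 - 2*z^4 - 11*z^3 + 4*z^2 - 3*z + 6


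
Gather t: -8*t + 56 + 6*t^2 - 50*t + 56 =6*t^2 - 58*t + 112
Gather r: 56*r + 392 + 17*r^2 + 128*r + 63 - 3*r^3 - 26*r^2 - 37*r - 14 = -3*r^3 - 9*r^2 + 147*r + 441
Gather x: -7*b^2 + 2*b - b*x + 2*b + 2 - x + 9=-7*b^2 + 4*b + x*(-b - 1) + 11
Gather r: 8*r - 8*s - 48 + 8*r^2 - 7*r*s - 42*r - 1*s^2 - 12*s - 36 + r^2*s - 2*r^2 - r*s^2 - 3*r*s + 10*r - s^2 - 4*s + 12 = r^2*(s + 6) + r*(-s^2 - 10*s - 24) - 2*s^2 - 24*s - 72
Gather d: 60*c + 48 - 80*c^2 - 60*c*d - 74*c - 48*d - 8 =-80*c^2 - 14*c + d*(-60*c - 48) + 40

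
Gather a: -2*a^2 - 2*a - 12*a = -2*a^2 - 14*a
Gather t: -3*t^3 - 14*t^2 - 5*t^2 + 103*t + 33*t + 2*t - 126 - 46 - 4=-3*t^3 - 19*t^2 + 138*t - 176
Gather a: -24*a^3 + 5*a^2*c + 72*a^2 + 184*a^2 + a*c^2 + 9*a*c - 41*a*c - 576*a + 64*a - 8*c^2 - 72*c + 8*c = -24*a^3 + a^2*(5*c + 256) + a*(c^2 - 32*c - 512) - 8*c^2 - 64*c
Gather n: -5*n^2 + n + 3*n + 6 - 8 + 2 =-5*n^2 + 4*n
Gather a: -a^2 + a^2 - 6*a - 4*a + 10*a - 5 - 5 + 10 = 0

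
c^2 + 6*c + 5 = (c + 1)*(c + 5)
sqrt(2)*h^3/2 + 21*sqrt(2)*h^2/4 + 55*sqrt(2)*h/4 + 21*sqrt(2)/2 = (h + 3/2)*(h + 7)*(sqrt(2)*h/2 + sqrt(2))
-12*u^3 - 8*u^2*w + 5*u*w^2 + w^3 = (-2*u + w)*(u + w)*(6*u + w)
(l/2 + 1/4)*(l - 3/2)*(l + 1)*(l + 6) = l^4/2 + 3*l^3 - 7*l^2/8 - 45*l/8 - 9/4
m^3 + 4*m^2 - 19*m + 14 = (m - 2)*(m - 1)*(m + 7)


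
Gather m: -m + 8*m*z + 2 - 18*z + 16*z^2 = m*(8*z - 1) + 16*z^2 - 18*z + 2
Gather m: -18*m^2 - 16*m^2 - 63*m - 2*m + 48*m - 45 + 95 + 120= -34*m^2 - 17*m + 170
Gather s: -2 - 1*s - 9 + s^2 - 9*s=s^2 - 10*s - 11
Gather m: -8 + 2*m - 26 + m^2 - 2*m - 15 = m^2 - 49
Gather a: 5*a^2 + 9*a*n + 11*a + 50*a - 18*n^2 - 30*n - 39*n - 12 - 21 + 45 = 5*a^2 + a*(9*n + 61) - 18*n^2 - 69*n + 12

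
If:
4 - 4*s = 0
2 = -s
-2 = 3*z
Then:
No Solution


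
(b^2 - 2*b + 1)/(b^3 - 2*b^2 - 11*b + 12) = (b - 1)/(b^2 - b - 12)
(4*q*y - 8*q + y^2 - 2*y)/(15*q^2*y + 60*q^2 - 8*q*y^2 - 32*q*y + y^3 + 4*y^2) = (4*q*y - 8*q + y^2 - 2*y)/(15*q^2*y + 60*q^2 - 8*q*y^2 - 32*q*y + y^3 + 4*y^2)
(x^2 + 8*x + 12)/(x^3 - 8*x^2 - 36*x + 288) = (x + 2)/(x^2 - 14*x + 48)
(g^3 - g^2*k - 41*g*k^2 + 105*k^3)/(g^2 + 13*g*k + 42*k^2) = (g^2 - 8*g*k + 15*k^2)/(g + 6*k)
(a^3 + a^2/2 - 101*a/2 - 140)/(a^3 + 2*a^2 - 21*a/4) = 2*(a^2 - 3*a - 40)/(a*(2*a - 3))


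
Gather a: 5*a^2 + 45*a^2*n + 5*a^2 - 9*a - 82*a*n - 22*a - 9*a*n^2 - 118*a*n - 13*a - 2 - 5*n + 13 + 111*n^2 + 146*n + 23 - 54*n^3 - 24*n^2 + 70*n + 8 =a^2*(45*n + 10) + a*(-9*n^2 - 200*n - 44) - 54*n^3 + 87*n^2 + 211*n + 42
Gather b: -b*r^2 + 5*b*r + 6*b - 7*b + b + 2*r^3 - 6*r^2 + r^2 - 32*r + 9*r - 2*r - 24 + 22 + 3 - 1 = b*(-r^2 + 5*r) + 2*r^3 - 5*r^2 - 25*r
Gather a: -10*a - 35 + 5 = -10*a - 30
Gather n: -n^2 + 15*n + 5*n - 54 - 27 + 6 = -n^2 + 20*n - 75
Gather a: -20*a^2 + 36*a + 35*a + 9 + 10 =-20*a^2 + 71*a + 19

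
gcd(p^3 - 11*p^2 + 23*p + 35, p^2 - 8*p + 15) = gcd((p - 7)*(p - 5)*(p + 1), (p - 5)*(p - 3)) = p - 5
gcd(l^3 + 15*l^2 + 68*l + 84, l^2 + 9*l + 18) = l + 6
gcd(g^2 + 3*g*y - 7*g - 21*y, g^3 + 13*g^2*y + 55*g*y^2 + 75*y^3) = g + 3*y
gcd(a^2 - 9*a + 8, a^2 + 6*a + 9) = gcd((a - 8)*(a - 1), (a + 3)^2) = 1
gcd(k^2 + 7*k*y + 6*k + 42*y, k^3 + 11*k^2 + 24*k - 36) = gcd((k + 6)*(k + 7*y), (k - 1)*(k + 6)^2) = k + 6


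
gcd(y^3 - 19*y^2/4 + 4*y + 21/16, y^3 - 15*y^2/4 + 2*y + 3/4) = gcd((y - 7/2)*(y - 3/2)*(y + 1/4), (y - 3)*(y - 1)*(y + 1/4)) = y + 1/4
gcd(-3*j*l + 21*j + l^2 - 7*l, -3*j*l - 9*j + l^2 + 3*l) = 3*j - l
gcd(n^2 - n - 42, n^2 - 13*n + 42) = n - 7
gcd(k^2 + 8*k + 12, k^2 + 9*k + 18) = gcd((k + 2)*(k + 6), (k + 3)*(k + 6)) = k + 6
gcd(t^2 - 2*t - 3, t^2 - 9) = t - 3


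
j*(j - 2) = j^2 - 2*j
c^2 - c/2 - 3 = (c - 2)*(c + 3/2)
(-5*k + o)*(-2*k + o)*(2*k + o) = 20*k^3 - 4*k^2*o - 5*k*o^2 + o^3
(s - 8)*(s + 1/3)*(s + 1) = s^3 - 20*s^2/3 - 31*s/3 - 8/3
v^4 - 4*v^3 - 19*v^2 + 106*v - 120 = (v - 4)*(v - 3)*(v - 2)*(v + 5)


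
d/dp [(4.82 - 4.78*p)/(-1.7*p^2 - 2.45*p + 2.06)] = (-8.126*p^2 + 16.388*p + 1.9622)/(2.89*p^4 + 8.33*p^3 - 1.0015*p^2 - 10.094*p + 4.2436)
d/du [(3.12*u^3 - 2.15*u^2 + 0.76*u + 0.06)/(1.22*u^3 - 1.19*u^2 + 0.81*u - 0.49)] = (-1.77635683940025e-15*u^5 - 1.0898*u^4 + 3.2*u^3 - 5.6431*u^2 + 2.2498*u - 0.421)/(1.4884*u^6 - 2.9036*u^5 + 3.3925*u^4 - 3.1234*u^3 + 1.8223*u^2 - 0.7938*u + 0.2401)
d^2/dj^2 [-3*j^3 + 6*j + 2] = -18*j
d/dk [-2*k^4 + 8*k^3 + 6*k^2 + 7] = 4*k*(-2*k^2 + 6*k + 3)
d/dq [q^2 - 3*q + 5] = 2*q - 3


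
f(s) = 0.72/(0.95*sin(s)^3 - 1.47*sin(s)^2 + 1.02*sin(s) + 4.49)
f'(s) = 0.72*(-2.85*sin(s)^2*cos(s) + 2.94*sin(s)*cos(s) - 1.02*cos(s))/(0.95*sin(s)^3 - 1.47*sin(s)^2 + 1.02*sin(s) + 4.49)^2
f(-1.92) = 0.50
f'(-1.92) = 0.74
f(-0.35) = 0.18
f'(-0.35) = -0.10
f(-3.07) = 0.16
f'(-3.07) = 0.05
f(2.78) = 0.15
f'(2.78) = 0.01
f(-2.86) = 0.18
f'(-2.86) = 0.09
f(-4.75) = 0.14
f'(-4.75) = -0.00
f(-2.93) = 0.17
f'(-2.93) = 0.07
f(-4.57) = 0.14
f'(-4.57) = 0.00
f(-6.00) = 0.15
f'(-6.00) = -0.01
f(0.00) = 0.16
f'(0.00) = -0.04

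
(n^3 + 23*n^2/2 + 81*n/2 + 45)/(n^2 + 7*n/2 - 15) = (2*n^2 + 11*n + 15)/(2*n - 5)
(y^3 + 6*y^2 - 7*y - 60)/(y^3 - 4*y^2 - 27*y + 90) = (y + 4)/(y - 6)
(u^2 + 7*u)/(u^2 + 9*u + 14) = u/(u + 2)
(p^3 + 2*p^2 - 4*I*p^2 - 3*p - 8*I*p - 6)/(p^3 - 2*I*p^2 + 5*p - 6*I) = (p + 2)/(p + 2*I)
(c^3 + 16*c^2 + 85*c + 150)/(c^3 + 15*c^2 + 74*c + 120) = (c + 5)/(c + 4)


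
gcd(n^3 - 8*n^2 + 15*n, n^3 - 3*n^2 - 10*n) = n^2 - 5*n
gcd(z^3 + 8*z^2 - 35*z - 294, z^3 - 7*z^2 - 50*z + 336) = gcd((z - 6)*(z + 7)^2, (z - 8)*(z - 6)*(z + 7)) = z^2 + z - 42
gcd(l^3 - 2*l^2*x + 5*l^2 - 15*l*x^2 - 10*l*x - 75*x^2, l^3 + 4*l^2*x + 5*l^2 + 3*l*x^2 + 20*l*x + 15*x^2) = l^2 + 3*l*x + 5*l + 15*x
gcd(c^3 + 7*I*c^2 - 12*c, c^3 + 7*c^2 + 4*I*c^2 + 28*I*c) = c^2 + 4*I*c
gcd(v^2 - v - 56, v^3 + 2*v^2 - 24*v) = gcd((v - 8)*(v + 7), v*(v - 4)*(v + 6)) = 1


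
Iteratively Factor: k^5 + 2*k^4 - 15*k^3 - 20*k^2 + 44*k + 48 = (k + 1)*(k^4 + k^3 - 16*k^2 - 4*k + 48) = (k + 1)*(k + 2)*(k^3 - k^2 - 14*k + 24) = (k + 1)*(k + 2)*(k + 4)*(k^2 - 5*k + 6) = (k - 3)*(k + 1)*(k + 2)*(k + 4)*(k - 2)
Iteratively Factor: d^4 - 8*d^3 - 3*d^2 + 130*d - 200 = (d - 2)*(d^3 - 6*d^2 - 15*d + 100) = (d - 5)*(d - 2)*(d^2 - d - 20) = (d - 5)^2*(d - 2)*(d + 4)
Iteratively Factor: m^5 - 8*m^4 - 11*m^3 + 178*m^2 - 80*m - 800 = (m - 5)*(m^4 - 3*m^3 - 26*m^2 + 48*m + 160) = (m - 5)^2*(m^3 + 2*m^2 - 16*m - 32) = (m - 5)^2*(m + 2)*(m^2 - 16) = (m - 5)^2*(m + 2)*(m + 4)*(m - 4)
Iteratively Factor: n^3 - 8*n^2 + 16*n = (n)*(n^2 - 8*n + 16) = n*(n - 4)*(n - 4)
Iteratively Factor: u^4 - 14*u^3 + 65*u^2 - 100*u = (u - 5)*(u^3 - 9*u^2 + 20*u) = u*(u - 5)*(u^2 - 9*u + 20) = u*(u - 5)*(u - 4)*(u - 5)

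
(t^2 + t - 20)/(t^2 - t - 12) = (t + 5)/(t + 3)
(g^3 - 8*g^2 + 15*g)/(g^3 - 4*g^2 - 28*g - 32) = g*(-g^2 + 8*g - 15)/(-g^3 + 4*g^2 + 28*g + 32)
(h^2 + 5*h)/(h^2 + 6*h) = (h + 5)/(h + 6)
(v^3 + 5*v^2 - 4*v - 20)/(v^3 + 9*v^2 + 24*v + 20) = (v - 2)/(v + 2)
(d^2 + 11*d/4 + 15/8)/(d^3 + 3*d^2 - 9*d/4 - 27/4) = (4*d + 5)/(2*(2*d^2 + 3*d - 9))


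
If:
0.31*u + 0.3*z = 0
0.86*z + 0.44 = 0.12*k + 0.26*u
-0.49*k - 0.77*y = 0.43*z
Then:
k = 9.26344086021505*z + 3.66666666666667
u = -0.967741935483871*z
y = -6.4533584694875*z - 2.33333333333333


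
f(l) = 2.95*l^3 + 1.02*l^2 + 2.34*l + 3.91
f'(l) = 8.85*l^2 + 2.04*l + 2.34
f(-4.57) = -267.04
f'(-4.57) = 177.85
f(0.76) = 7.57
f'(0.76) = 9.00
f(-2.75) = -56.16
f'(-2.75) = 63.66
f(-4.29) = -220.27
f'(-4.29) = 156.46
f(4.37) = 279.80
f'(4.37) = 180.26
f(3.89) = 202.10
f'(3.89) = 144.19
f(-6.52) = -785.63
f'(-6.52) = 365.26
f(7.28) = 1213.20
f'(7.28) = 486.23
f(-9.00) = -2085.08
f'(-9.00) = 700.83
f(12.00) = 5276.47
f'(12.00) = 1301.22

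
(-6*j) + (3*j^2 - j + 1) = 3*j^2 - 7*j + 1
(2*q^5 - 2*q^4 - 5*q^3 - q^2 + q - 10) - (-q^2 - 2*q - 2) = 2*q^5 - 2*q^4 - 5*q^3 + 3*q - 8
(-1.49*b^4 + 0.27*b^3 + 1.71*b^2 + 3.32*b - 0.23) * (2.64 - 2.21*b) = 3.2929*b^5 - 4.5303*b^4 - 3.0663*b^3 - 2.8228*b^2 + 9.2731*b - 0.6072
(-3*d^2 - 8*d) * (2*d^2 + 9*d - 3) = -6*d^4 - 43*d^3 - 63*d^2 + 24*d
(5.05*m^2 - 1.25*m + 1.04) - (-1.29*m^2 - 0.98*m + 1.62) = 6.34*m^2 - 0.27*m - 0.58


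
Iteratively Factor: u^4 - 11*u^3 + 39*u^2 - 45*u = (u - 3)*(u^3 - 8*u^2 + 15*u) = (u - 5)*(u - 3)*(u^2 - 3*u) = u*(u - 5)*(u - 3)*(u - 3)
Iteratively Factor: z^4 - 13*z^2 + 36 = (z + 3)*(z^3 - 3*z^2 - 4*z + 12) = (z + 2)*(z + 3)*(z^2 - 5*z + 6) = (z - 2)*(z + 2)*(z + 3)*(z - 3)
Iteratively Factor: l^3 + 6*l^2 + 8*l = (l + 4)*(l^2 + 2*l) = (l + 2)*(l + 4)*(l)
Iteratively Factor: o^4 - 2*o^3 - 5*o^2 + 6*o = (o + 2)*(o^3 - 4*o^2 + 3*o) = (o - 1)*(o + 2)*(o^2 - 3*o) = o*(o - 1)*(o + 2)*(o - 3)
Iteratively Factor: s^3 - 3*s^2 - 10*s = (s - 5)*(s^2 + 2*s) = (s - 5)*(s + 2)*(s)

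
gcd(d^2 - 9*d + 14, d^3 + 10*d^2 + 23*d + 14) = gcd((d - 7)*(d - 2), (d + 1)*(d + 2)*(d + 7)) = 1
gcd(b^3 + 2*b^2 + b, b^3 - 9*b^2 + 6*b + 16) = b + 1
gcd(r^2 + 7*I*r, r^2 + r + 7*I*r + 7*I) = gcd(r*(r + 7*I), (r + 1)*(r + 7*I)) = r + 7*I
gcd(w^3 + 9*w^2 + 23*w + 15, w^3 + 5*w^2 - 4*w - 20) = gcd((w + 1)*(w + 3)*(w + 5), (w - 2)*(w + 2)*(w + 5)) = w + 5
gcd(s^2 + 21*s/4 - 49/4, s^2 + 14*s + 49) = s + 7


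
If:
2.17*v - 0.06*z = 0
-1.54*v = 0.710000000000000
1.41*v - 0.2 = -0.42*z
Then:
No Solution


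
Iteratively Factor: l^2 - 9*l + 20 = (l - 5)*(l - 4)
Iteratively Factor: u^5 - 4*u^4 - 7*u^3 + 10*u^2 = (u + 2)*(u^4 - 6*u^3 + 5*u^2) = u*(u + 2)*(u^3 - 6*u^2 + 5*u) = u*(u - 1)*(u + 2)*(u^2 - 5*u) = u*(u - 5)*(u - 1)*(u + 2)*(u)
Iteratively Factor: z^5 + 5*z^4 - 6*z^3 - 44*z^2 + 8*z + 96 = (z - 2)*(z^4 + 7*z^3 + 8*z^2 - 28*z - 48) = (z - 2)*(z + 4)*(z^3 + 3*z^2 - 4*z - 12) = (z - 2)*(z + 2)*(z + 4)*(z^2 + z - 6) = (z - 2)^2*(z + 2)*(z + 4)*(z + 3)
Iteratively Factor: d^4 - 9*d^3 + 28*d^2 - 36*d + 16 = (d - 1)*(d^3 - 8*d^2 + 20*d - 16) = (d - 2)*(d - 1)*(d^2 - 6*d + 8) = (d - 4)*(d - 2)*(d - 1)*(d - 2)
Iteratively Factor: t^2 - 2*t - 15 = (t - 5)*(t + 3)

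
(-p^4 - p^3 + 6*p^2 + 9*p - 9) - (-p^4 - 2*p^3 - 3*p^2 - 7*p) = p^3 + 9*p^2 + 16*p - 9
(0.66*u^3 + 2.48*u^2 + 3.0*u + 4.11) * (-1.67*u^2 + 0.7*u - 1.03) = -1.1022*u^5 - 3.6796*u^4 - 3.9538*u^3 - 7.3181*u^2 - 0.213*u - 4.2333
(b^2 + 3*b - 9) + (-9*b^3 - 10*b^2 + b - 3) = -9*b^3 - 9*b^2 + 4*b - 12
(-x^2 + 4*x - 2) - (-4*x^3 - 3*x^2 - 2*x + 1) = 4*x^3 + 2*x^2 + 6*x - 3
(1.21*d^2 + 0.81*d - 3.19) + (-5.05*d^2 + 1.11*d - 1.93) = -3.84*d^2 + 1.92*d - 5.12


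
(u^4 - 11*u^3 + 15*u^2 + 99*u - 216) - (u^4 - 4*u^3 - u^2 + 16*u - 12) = -7*u^3 + 16*u^2 + 83*u - 204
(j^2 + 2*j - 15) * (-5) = -5*j^2 - 10*j + 75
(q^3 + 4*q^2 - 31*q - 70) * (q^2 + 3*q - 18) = q^5 + 7*q^4 - 37*q^3 - 235*q^2 + 348*q + 1260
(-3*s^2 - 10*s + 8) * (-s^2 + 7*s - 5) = 3*s^4 - 11*s^3 - 63*s^2 + 106*s - 40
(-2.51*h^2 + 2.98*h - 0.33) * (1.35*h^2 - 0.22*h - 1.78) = -3.3885*h^4 + 4.5752*h^3 + 3.3667*h^2 - 5.2318*h + 0.5874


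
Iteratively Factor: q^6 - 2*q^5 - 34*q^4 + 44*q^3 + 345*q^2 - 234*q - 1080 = (q + 2)*(q^5 - 4*q^4 - 26*q^3 + 96*q^2 + 153*q - 540) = (q + 2)*(q + 3)*(q^4 - 7*q^3 - 5*q^2 + 111*q - 180) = (q - 5)*(q + 2)*(q + 3)*(q^3 - 2*q^2 - 15*q + 36) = (q - 5)*(q - 3)*(q + 2)*(q + 3)*(q^2 + q - 12) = (q - 5)*(q - 3)*(q + 2)*(q + 3)*(q + 4)*(q - 3)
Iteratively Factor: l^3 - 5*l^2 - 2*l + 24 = (l - 4)*(l^2 - l - 6) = (l - 4)*(l - 3)*(l + 2)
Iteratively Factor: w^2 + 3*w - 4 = (w + 4)*(w - 1)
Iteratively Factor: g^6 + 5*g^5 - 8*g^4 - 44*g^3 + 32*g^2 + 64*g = (g + 4)*(g^5 + g^4 - 12*g^3 + 4*g^2 + 16*g) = (g - 2)*(g + 4)*(g^4 + 3*g^3 - 6*g^2 - 8*g) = g*(g - 2)*(g + 4)*(g^3 + 3*g^2 - 6*g - 8) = g*(g - 2)*(g + 4)^2*(g^2 - g - 2) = g*(g - 2)^2*(g + 4)^2*(g + 1)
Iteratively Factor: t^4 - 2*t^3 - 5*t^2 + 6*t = (t - 3)*(t^3 + t^2 - 2*t) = t*(t - 3)*(t^2 + t - 2) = t*(t - 3)*(t - 1)*(t + 2)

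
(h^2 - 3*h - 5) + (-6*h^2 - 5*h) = -5*h^2 - 8*h - 5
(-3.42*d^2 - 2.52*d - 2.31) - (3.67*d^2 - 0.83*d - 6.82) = -7.09*d^2 - 1.69*d + 4.51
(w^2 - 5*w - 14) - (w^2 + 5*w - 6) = -10*w - 8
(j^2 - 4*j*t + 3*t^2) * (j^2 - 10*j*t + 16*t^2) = j^4 - 14*j^3*t + 59*j^2*t^2 - 94*j*t^3 + 48*t^4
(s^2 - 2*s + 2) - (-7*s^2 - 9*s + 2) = 8*s^2 + 7*s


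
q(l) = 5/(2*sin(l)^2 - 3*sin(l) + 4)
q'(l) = 5*(-4*sin(l)*cos(l) + 3*cos(l))/(2*sin(l)^2 - 3*sin(l) + 4)^2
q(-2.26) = 0.67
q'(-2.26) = -0.34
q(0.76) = 1.73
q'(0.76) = 0.11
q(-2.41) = 0.72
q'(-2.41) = -0.44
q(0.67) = 1.72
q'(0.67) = 0.24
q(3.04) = 1.35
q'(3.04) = -0.93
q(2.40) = 1.73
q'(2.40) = -0.13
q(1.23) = 1.70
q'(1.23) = -0.15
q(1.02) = 1.73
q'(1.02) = -0.13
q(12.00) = 0.81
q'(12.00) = 0.57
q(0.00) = 1.25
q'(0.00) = 0.94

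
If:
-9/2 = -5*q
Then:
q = 9/10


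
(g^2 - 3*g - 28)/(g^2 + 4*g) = (g - 7)/g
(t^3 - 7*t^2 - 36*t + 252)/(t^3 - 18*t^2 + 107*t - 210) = (t + 6)/(t - 5)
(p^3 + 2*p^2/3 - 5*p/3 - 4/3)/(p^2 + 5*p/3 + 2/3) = (3*p^2 - p - 4)/(3*p + 2)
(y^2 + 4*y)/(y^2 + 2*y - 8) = y/(y - 2)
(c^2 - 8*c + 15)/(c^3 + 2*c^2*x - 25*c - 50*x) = (c - 3)/(c^2 + 2*c*x + 5*c + 10*x)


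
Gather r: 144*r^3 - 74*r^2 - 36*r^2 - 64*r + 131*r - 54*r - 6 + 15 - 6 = 144*r^3 - 110*r^2 + 13*r + 3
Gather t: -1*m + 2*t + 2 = -m + 2*t + 2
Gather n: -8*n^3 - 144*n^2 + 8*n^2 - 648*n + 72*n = -8*n^3 - 136*n^2 - 576*n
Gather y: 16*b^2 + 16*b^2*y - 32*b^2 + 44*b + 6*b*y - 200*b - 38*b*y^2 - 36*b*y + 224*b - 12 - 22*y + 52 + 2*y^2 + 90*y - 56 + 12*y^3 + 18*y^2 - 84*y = -16*b^2 + 68*b + 12*y^3 + y^2*(20 - 38*b) + y*(16*b^2 - 30*b - 16) - 16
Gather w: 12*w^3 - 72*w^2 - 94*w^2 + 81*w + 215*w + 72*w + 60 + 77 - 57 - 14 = 12*w^3 - 166*w^2 + 368*w + 66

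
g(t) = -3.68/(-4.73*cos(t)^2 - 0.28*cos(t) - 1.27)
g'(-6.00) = 0.28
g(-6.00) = 0.62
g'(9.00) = -0.52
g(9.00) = 0.74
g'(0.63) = 0.82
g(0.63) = 0.80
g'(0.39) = 0.41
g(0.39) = 0.66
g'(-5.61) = 0.92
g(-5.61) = 0.84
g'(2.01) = -3.10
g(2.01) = 1.83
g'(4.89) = -3.28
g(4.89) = 2.51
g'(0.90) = 1.66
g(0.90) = 1.12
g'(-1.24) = -3.37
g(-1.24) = 1.98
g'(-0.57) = -0.69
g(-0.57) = 0.76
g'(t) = -3.68*(-9.46*sin(t)*cos(t) - 0.28*sin(t))/(-4.73*cos(t)^2 - 0.28*cos(t) - 1.27)^2 = (34.8128*cos(t) + 1.0304)*sin(t)/(4.73*cos(t)^2 + 0.28*cos(t) + 1.27)^2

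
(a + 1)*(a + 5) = a^2 + 6*a + 5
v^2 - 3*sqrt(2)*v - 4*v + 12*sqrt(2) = (v - 4)*(v - 3*sqrt(2))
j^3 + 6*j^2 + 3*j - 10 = (j - 1)*(j + 2)*(j + 5)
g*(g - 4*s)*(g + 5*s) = g^3 + g^2*s - 20*g*s^2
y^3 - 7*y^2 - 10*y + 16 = (y - 8)*(y - 1)*(y + 2)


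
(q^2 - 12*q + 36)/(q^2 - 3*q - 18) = (q - 6)/(q + 3)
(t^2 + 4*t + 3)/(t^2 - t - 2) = (t + 3)/(t - 2)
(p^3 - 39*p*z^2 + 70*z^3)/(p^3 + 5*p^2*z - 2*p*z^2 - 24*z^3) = (p^2 + 2*p*z - 35*z^2)/(p^2 + 7*p*z + 12*z^2)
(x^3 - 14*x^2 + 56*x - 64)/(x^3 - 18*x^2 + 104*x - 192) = (x - 2)/(x - 6)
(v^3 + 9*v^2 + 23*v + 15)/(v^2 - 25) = (v^2 + 4*v + 3)/(v - 5)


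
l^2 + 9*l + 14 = (l + 2)*(l + 7)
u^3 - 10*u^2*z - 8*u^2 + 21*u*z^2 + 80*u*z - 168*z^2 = (u - 8)*(u - 7*z)*(u - 3*z)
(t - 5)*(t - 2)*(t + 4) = t^3 - 3*t^2 - 18*t + 40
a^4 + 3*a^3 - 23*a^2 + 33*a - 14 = (a - 2)*(a - 1)^2*(a + 7)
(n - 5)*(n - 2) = n^2 - 7*n + 10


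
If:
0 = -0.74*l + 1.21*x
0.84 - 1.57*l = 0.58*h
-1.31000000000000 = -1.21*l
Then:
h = -1.48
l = 1.08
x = 0.66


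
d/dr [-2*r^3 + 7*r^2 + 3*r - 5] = -6*r^2 + 14*r + 3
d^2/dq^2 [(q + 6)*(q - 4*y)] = 2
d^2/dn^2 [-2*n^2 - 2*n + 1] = -4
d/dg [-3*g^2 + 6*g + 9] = 6 - 6*g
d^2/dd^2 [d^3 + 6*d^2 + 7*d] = 6*d + 12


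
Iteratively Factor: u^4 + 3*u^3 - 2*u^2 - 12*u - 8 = (u - 2)*(u^3 + 5*u^2 + 8*u + 4) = (u - 2)*(u + 2)*(u^2 + 3*u + 2) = (u - 2)*(u + 2)^2*(u + 1)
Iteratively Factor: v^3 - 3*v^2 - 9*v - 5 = (v + 1)*(v^2 - 4*v - 5) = (v + 1)^2*(v - 5)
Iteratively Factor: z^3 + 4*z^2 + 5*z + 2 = (z + 2)*(z^2 + 2*z + 1) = (z + 1)*(z + 2)*(z + 1)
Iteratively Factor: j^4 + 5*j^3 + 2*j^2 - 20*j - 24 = (j - 2)*(j^3 + 7*j^2 + 16*j + 12) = (j - 2)*(j + 2)*(j^2 + 5*j + 6) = (j - 2)*(j + 2)*(j + 3)*(j + 2)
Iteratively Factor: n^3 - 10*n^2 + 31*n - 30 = (n - 3)*(n^2 - 7*n + 10) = (n - 3)*(n - 2)*(n - 5)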